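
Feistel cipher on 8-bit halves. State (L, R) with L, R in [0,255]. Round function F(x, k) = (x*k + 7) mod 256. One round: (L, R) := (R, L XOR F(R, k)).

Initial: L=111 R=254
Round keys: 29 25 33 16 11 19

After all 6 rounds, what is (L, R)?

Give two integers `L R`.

Round 1 (k=29): L=254 R=162
Round 2 (k=25): L=162 R=39
Round 3 (k=33): L=39 R=172
Round 4 (k=16): L=172 R=224
Round 5 (k=11): L=224 R=11
Round 6 (k=19): L=11 R=56

Answer: 11 56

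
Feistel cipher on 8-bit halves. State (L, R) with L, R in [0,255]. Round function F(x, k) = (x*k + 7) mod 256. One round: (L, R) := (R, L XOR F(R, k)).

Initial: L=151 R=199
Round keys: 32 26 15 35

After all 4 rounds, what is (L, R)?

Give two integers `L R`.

Answer: 23 140

Derivation:
Round 1 (k=32): L=199 R=112
Round 2 (k=26): L=112 R=160
Round 3 (k=15): L=160 R=23
Round 4 (k=35): L=23 R=140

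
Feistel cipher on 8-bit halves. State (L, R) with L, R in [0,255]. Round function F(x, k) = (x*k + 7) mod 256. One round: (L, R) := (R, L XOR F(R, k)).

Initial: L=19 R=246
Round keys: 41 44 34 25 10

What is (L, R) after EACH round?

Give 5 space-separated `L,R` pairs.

Round 1 (k=41): L=246 R=126
Round 2 (k=44): L=126 R=89
Round 3 (k=34): L=89 R=167
Round 4 (k=25): L=167 R=15
Round 5 (k=10): L=15 R=58

Answer: 246,126 126,89 89,167 167,15 15,58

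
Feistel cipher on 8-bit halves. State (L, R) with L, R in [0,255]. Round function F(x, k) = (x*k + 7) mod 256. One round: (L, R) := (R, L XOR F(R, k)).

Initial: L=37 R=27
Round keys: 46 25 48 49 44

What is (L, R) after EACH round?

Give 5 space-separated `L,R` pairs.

Round 1 (k=46): L=27 R=196
Round 2 (k=25): L=196 R=48
Round 3 (k=48): L=48 R=195
Round 4 (k=49): L=195 R=106
Round 5 (k=44): L=106 R=252

Answer: 27,196 196,48 48,195 195,106 106,252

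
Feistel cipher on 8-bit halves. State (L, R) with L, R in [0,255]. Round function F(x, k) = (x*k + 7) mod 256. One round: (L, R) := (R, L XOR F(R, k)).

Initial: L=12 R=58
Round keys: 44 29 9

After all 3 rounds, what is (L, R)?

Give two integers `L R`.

Round 1 (k=44): L=58 R=243
Round 2 (k=29): L=243 R=180
Round 3 (k=9): L=180 R=168

Answer: 180 168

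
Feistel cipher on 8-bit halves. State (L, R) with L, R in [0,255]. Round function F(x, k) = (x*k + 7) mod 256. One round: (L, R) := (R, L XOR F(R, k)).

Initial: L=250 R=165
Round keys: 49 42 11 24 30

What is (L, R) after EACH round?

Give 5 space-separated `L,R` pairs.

Answer: 165,102 102,102 102,15 15,9 9,26

Derivation:
Round 1 (k=49): L=165 R=102
Round 2 (k=42): L=102 R=102
Round 3 (k=11): L=102 R=15
Round 4 (k=24): L=15 R=9
Round 5 (k=30): L=9 R=26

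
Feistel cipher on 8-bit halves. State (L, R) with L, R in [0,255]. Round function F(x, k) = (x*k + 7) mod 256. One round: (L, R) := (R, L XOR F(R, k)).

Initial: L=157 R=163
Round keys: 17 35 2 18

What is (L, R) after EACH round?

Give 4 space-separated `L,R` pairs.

Answer: 163,71 71,31 31,2 2,52

Derivation:
Round 1 (k=17): L=163 R=71
Round 2 (k=35): L=71 R=31
Round 3 (k=2): L=31 R=2
Round 4 (k=18): L=2 R=52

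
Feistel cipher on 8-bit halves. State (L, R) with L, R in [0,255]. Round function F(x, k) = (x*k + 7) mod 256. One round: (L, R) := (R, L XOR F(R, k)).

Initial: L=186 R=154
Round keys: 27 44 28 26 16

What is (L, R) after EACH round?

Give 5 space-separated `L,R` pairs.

Round 1 (k=27): L=154 R=255
Round 2 (k=44): L=255 R=65
Round 3 (k=28): L=65 R=220
Round 4 (k=26): L=220 R=30
Round 5 (k=16): L=30 R=59

Answer: 154,255 255,65 65,220 220,30 30,59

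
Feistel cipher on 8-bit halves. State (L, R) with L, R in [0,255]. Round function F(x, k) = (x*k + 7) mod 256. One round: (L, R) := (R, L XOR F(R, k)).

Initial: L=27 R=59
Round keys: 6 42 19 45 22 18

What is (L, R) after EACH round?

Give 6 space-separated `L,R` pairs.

Answer: 59,114 114,128 128,245 245,152 152,226 226,115

Derivation:
Round 1 (k=6): L=59 R=114
Round 2 (k=42): L=114 R=128
Round 3 (k=19): L=128 R=245
Round 4 (k=45): L=245 R=152
Round 5 (k=22): L=152 R=226
Round 6 (k=18): L=226 R=115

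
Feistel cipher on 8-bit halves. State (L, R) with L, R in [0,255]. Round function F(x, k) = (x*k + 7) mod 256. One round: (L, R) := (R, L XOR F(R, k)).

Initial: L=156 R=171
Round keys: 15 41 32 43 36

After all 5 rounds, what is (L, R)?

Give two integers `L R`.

Round 1 (k=15): L=171 R=144
Round 2 (k=41): L=144 R=188
Round 3 (k=32): L=188 R=23
Round 4 (k=43): L=23 R=88
Round 5 (k=36): L=88 R=112

Answer: 88 112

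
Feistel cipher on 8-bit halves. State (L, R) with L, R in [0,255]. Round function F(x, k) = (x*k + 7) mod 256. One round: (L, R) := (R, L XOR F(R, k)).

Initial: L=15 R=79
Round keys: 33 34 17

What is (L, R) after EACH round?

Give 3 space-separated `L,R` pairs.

Answer: 79,57 57,214 214,4

Derivation:
Round 1 (k=33): L=79 R=57
Round 2 (k=34): L=57 R=214
Round 3 (k=17): L=214 R=4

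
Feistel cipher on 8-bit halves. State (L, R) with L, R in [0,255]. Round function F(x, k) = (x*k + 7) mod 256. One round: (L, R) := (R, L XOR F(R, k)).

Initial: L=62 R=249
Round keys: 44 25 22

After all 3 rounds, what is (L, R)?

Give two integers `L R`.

Round 1 (k=44): L=249 R=237
Round 2 (k=25): L=237 R=213
Round 3 (k=22): L=213 R=184

Answer: 213 184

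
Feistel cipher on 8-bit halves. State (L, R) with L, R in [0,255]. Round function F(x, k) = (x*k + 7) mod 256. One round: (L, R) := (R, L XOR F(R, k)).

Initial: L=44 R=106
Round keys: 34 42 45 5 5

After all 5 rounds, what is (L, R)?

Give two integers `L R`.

Answer: 23 111

Derivation:
Round 1 (k=34): L=106 R=55
Round 2 (k=42): L=55 R=103
Round 3 (k=45): L=103 R=21
Round 4 (k=5): L=21 R=23
Round 5 (k=5): L=23 R=111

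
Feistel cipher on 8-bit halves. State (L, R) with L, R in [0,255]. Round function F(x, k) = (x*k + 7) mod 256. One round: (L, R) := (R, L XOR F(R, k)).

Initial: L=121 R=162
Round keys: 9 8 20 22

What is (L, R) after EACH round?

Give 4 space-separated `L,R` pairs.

Round 1 (k=9): L=162 R=192
Round 2 (k=8): L=192 R=165
Round 3 (k=20): L=165 R=43
Round 4 (k=22): L=43 R=28

Answer: 162,192 192,165 165,43 43,28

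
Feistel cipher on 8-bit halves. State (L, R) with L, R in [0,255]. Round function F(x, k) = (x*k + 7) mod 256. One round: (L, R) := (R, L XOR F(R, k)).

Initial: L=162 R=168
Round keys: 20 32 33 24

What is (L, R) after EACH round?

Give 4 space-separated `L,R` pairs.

Round 1 (k=20): L=168 R=133
Round 2 (k=32): L=133 R=15
Round 3 (k=33): L=15 R=115
Round 4 (k=24): L=115 R=192

Answer: 168,133 133,15 15,115 115,192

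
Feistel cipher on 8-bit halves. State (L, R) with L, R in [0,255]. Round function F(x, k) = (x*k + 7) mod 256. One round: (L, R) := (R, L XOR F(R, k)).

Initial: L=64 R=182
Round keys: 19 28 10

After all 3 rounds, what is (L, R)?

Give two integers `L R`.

Answer: 181 208

Derivation:
Round 1 (k=19): L=182 R=201
Round 2 (k=28): L=201 R=181
Round 3 (k=10): L=181 R=208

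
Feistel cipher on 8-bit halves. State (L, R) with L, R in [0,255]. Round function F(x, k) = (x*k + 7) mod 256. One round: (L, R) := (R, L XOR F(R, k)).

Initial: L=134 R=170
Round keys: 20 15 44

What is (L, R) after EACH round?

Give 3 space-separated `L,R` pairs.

Answer: 170,201 201,100 100,254

Derivation:
Round 1 (k=20): L=170 R=201
Round 2 (k=15): L=201 R=100
Round 3 (k=44): L=100 R=254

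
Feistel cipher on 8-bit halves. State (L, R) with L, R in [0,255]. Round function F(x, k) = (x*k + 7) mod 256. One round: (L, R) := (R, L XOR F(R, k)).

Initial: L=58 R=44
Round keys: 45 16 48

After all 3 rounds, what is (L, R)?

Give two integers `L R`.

Round 1 (k=45): L=44 R=249
Round 2 (k=16): L=249 R=187
Round 3 (k=48): L=187 R=238

Answer: 187 238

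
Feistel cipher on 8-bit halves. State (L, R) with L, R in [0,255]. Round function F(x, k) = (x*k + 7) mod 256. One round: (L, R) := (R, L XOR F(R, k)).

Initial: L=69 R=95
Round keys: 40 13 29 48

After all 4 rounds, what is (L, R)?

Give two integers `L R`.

Answer: 175 81

Derivation:
Round 1 (k=40): L=95 R=154
Round 2 (k=13): L=154 R=134
Round 3 (k=29): L=134 R=175
Round 4 (k=48): L=175 R=81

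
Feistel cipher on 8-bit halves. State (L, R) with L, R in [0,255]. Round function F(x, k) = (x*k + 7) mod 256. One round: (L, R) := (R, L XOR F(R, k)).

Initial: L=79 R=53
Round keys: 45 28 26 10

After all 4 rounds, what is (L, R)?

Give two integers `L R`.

Round 1 (k=45): L=53 R=23
Round 2 (k=28): L=23 R=190
Round 3 (k=26): L=190 R=68
Round 4 (k=10): L=68 R=17

Answer: 68 17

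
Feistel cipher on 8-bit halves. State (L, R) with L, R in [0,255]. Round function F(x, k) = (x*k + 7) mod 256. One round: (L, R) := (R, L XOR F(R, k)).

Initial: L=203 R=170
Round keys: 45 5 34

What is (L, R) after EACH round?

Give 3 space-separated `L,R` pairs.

Round 1 (k=45): L=170 R=34
Round 2 (k=5): L=34 R=27
Round 3 (k=34): L=27 R=191

Answer: 170,34 34,27 27,191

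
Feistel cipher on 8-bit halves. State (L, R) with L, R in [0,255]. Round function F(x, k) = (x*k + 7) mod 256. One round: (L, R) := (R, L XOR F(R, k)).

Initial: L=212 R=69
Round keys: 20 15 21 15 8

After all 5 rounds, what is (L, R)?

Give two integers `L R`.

Answer: 253 24

Derivation:
Round 1 (k=20): L=69 R=191
Round 2 (k=15): L=191 R=125
Round 3 (k=21): L=125 R=247
Round 4 (k=15): L=247 R=253
Round 5 (k=8): L=253 R=24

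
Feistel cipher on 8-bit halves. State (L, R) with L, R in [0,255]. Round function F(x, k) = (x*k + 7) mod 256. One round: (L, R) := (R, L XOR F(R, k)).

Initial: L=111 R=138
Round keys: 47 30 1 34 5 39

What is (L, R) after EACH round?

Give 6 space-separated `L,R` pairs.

Answer: 138,50 50,105 105,66 66,162 162,115 115,46

Derivation:
Round 1 (k=47): L=138 R=50
Round 2 (k=30): L=50 R=105
Round 3 (k=1): L=105 R=66
Round 4 (k=34): L=66 R=162
Round 5 (k=5): L=162 R=115
Round 6 (k=39): L=115 R=46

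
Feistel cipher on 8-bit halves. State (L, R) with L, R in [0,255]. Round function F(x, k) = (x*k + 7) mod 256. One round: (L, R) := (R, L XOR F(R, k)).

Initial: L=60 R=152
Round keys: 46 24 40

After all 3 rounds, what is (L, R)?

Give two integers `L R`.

Answer: 151 244

Derivation:
Round 1 (k=46): L=152 R=107
Round 2 (k=24): L=107 R=151
Round 3 (k=40): L=151 R=244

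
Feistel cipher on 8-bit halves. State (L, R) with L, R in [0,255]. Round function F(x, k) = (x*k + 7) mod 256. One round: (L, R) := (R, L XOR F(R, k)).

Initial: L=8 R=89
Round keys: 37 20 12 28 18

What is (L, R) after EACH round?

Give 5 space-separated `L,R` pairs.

Answer: 89,236 236,46 46,195 195,117 117,130

Derivation:
Round 1 (k=37): L=89 R=236
Round 2 (k=20): L=236 R=46
Round 3 (k=12): L=46 R=195
Round 4 (k=28): L=195 R=117
Round 5 (k=18): L=117 R=130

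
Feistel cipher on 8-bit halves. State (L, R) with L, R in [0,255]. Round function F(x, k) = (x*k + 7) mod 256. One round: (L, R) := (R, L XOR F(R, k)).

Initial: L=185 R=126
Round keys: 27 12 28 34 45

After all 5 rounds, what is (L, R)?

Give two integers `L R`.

Round 1 (k=27): L=126 R=232
Round 2 (k=12): L=232 R=153
Round 3 (k=28): L=153 R=43
Round 4 (k=34): L=43 R=36
Round 5 (k=45): L=36 R=112

Answer: 36 112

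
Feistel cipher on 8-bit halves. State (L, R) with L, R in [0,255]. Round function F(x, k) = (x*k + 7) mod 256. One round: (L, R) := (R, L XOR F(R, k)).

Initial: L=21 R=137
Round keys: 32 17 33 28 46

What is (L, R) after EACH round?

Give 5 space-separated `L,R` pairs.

Answer: 137,50 50,208 208,229 229,195 195,244

Derivation:
Round 1 (k=32): L=137 R=50
Round 2 (k=17): L=50 R=208
Round 3 (k=33): L=208 R=229
Round 4 (k=28): L=229 R=195
Round 5 (k=46): L=195 R=244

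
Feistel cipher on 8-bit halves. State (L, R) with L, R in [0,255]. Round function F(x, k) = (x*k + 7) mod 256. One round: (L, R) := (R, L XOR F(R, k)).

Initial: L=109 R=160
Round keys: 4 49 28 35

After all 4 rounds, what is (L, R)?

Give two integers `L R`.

Round 1 (k=4): L=160 R=234
Round 2 (k=49): L=234 R=113
Round 3 (k=28): L=113 R=137
Round 4 (k=35): L=137 R=179

Answer: 137 179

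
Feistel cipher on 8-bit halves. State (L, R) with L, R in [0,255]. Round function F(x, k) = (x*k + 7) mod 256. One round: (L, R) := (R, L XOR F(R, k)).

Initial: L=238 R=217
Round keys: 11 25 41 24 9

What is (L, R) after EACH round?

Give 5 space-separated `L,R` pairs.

Round 1 (k=11): L=217 R=180
Round 2 (k=25): L=180 R=66
Round 3 (k=41): L=66 R=45
Round 4 (k=24): L=45 R=125
Round 5 (k=9): L=125 R=65

Answer: 217,180 180,66 66,45 45,125 125,65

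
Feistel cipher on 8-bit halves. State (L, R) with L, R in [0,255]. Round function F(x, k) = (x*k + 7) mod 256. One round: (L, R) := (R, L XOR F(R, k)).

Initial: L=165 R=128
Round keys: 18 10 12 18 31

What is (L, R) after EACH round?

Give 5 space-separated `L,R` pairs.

Answer: 128,162 162,219 219,233 233,178 178,124

Derivation:
Round 1 (k=18): L=128 R=162
Round 2 (k=10): L=162 R=219
Round 3 (k=12): L=219 R=233
Round 4 (k=18): L=233 R=178
Round 5 (k=31): L=178 R=124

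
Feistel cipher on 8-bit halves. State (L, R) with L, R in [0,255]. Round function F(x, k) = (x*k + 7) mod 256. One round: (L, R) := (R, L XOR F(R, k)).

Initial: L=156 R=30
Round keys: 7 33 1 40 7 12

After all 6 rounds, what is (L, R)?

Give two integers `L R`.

Round 1 (k=7): L=30 R=69
Round 2 (k=33): L=69 R=242
Round 3 (k=1): L=242 R=188
Round 4 (k=40): L=188 R=149
Round 5 (k=7): L=149 R=166
Round 6 (k=12): L=166 R=90

Answer: 166 90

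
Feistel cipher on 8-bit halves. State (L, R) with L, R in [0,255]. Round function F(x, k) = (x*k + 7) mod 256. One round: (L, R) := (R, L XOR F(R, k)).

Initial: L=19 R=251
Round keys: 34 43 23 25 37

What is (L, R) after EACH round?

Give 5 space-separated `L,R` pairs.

Answer: 251,78 78,218 218,211 211,120 120,140

Derivation:
Round 1 (k=34): L=251 R=78
Round 2 (k=43): L=78 R=218
Round 3 (k=23): L=218 R=211
Round 4 (k=25): L=211 R=120
Round 5 (k=37): L=120 R=140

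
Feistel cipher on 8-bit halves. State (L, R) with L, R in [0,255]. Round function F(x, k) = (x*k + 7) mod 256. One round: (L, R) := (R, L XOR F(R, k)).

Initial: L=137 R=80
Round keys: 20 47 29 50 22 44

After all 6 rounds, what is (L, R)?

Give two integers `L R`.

Answer: 49 17

Derivation:
Round 1 (k=20): L=80 R=206
Round 2 (k=47): L=206 R=137
Round 3 (k=29): L=137 R=66
Round 4 (k=50): L=66 R=98
Round 5 (k=22): L=98 R=49
Round 6 (k=44): L=49 R=17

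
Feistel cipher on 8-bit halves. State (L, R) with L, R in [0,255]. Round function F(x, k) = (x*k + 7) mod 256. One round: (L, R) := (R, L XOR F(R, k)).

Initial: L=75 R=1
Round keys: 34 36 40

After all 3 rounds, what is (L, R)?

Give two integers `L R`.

Answer: 206 85

Derivation:
Round 1 (k=34): L=1 R=98
Round 2 (k=36): L=98 R=206
Round 3 (k=40): L=206 R=85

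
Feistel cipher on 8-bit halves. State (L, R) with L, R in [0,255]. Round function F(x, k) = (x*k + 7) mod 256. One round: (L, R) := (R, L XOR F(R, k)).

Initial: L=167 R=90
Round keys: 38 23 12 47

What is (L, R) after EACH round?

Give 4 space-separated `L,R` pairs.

Round 1 (k=38): L=90 R=196
Round 2 (k=23): L=196 R=249
Round 3 (k=12): L=249 R=119
Round 4 (k=47): L=119 R=25

Answer: 90,196 196,249 249,119 119,25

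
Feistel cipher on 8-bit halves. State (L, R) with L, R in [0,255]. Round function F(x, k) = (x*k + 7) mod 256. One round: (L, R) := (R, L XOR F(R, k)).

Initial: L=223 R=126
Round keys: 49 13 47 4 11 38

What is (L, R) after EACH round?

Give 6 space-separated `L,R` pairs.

Answer: 126,250 250,199 199,106 106,104 104,21 21,77

Derivation:
Round 1 (k=49): L=126 R=250
Round 2 (k=13): L=250 R=199
Round 3 (k=47): L=199 R=106
Round 4 (k=4): L=106 R=104
Round 5 (k=11): L=104 R=21
Round 6 (k=38): L=21 R=77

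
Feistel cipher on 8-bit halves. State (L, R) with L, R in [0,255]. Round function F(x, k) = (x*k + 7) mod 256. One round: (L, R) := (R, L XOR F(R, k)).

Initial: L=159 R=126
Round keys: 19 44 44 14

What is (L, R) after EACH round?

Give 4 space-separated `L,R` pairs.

Round 1 (k=19): L=126 R=254
Round 2 (k=44): L=254 R=209
Round 3 (k=44): L=209 R=13
Round 4 (k=14): L=13 R=108

Answer: 126,254 254,209 209,13 13,108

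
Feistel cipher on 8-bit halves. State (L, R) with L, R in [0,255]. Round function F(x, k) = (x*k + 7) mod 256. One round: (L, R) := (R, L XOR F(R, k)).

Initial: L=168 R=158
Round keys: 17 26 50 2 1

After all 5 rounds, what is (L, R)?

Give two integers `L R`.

Round 1 (k=17): L=158 R=45
Round 2 (k=26): L=45 R=7
Round 3 (k=50): L=7 R=72
Round 4 (k=2): L=72 R=144
Round 5 (k=1): L=144 R=223

Answer: 144 223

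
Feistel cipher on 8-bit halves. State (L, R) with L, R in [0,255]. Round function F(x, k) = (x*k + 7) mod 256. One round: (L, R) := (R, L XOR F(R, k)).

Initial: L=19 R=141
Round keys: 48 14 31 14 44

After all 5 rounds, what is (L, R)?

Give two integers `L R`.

Answer: 71 10

Derivation:
Round 1 (k=48): L=141 R=100
Round 2 (k=14): L=100 R=242
Round 3 (k=31): L=242 R=49
Round 4 (k=14): L=49 R=71
Round 5 (k=44): L=71 R=10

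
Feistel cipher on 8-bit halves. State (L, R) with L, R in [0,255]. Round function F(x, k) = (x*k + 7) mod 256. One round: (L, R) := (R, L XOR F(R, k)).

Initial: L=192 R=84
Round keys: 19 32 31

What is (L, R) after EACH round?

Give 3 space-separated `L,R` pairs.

Answer: 84,131 131,51 51,183

Derivation:
Round 1 (k=19): L=84 R=131
Round 2 (k=32): L=131 R=51
Round 3 (k=31): L=51 R=183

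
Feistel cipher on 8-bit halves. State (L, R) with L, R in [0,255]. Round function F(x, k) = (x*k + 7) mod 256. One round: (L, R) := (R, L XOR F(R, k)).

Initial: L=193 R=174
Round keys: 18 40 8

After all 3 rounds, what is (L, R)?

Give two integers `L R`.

Round 1 (k=18): L=174 R=130
Round 2 (k=40): L=130 R=249
Round 3 (k=8): L=249 R=77

Answer: 249 77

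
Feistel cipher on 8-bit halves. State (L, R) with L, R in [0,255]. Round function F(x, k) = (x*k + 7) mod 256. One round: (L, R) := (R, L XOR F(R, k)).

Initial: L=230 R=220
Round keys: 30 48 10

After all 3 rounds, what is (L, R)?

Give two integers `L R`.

Answer: 107 28

Derivation:
Round 1 (k=30): L=220 R=41
Round 2 (k=48): L=41 R=107
Round 3 (k=10): L=107 R=28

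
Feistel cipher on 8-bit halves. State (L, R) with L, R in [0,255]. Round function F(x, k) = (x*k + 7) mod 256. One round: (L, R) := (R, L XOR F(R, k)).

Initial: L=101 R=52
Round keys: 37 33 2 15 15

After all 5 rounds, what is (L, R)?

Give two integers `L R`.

Answer: 17 225

Derivation:
Round 1 (k=37): L=52 R=238
Round 2 (k=33): L=238 R=129
Round 3 (k=2): L=129 R=231
Round 4 (k=15): L=231 R=17
Round 5 (k=15): L=17 R=225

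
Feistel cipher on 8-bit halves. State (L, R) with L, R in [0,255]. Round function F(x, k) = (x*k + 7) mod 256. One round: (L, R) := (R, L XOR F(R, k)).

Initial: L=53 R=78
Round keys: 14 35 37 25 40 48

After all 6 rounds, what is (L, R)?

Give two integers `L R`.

Answer: 43 107

Derivation:
Round 1 (k=14): L=78 R=126
Round 2 (k=35): L=126 R=15
Round 3 (k=37): L=15 R=76
Round 4 (k=25): L=76 R=124
Round 5 (k=40): L=124 R=43
Round 6 (k=48): L=43 R=107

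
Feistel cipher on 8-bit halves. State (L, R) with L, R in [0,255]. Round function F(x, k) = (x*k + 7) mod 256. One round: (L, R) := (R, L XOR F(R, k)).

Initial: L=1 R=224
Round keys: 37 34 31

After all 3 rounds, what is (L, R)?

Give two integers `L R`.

Round 1 (k=37): L=224 R=102
Round 2 (k=34): L=102 R=115
Round 3 (k=31): L=115 R=146

Answer: 115 146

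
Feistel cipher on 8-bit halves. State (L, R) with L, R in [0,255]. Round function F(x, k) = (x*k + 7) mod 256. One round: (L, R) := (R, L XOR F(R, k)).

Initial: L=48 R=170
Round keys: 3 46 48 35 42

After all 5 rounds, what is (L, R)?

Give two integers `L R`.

Answer: 74 73

Derivation:
Round 1 (k=3): L=170 R=53
Round 2 (k=46): L=53 R=39
Round 3 (k=48): L=39 R=98
Round 4 (k=35): L=98 R=74
Round 5 (k=42): L=74 R=73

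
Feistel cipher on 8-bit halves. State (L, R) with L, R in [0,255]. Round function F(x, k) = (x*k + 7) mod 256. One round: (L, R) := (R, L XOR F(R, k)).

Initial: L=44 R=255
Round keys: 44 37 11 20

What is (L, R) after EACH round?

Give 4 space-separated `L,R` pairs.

Answer: 255,247 247,69 69,9 9,254

Derivation:
Round 1 (k=44): L=255 R=247
Round 2 (k=37): L=247 R=69
Round 3 (k=11): L=69 R=9
Round 4 (k=20): L=9 R=254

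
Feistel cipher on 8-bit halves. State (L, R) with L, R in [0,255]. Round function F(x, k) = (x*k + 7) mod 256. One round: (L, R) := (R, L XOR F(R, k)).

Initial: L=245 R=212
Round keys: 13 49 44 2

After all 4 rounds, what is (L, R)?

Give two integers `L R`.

Answer: 77 144

Derivation:
Round 1 (k=13): L=212 R=62
Round 2 (k=49): L=62 R=49
Round 3 (k=44): L=49 R=77
Round 4 (k=2): L=77 R=144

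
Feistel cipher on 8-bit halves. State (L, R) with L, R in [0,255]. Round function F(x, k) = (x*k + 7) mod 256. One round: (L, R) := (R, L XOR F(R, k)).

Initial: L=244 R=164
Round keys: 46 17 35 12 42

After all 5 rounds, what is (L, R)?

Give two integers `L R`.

Round 1 (k=46): L=164 R=139
Round 2 (k=17): L=139 R=230
Round 3 (k=35): L=230 R=242
Round 4 (k=12): L=242 R=185
Round 5 (k=42): L=185 R=147

Answer: 185 147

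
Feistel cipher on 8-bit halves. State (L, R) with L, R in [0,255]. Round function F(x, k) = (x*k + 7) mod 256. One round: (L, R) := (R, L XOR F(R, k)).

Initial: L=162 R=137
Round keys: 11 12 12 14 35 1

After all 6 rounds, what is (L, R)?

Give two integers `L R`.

Answer: 219 165

Derivation:
Round 1 (k=11): L=137 R=72
Round 2 (k=12): L=72 R=238
Round 3 (k=12): L=238 R=103
Round 4 (k=14): L=103 R=71
Round 5 (k=35): L=71 R=219
Round 6 (k=1): L=219 R=165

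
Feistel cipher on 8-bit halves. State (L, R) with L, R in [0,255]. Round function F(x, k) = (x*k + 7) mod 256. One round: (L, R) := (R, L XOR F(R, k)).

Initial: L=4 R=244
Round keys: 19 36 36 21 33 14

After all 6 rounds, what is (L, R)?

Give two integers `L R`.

Answer: 183 197

Derivation:
Round 1 (k=19): L=244 R=39
Round 2 (k=36): L=39 R=119
Round 3 (k=36): L=119 R=228
Round 4 (k=21): L=228 R=204
Round 5 (k=33): L=204 R=183
Round 6 (k=14): L=183 R=197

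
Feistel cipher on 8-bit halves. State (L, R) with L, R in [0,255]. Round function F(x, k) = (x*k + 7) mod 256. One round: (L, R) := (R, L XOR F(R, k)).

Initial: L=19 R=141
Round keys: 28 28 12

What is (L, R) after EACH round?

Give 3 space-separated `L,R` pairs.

Round 1 (k=28): L=141 R=96
Round 2 (k=28): L=96 R=10
Round 3 (k=12): L=10 R=31

Answer: 141,96 96,10 10,31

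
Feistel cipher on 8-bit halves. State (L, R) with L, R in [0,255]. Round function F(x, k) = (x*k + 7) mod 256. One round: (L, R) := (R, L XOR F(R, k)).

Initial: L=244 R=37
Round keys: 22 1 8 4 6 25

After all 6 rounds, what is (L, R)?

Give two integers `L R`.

Round 1 (k=22): L=37 R=193
Round 2 (k=1): L=193 R=237
Round 3 (k=8): L=237 R=174
Round 4 (k=4): L=174 R=82
Round 5 (k=6): L=82 R=93
Round 6 (k=25): L=93 R=78

Answer: 93 78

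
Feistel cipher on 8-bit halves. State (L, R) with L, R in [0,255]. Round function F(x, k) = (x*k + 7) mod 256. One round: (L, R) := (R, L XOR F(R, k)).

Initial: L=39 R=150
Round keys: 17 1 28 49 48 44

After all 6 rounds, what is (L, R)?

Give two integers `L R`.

Round 1 (k=17): L=150 R=218
Round 2 (k=1): L=218 R=119
Round 3 (k=28): L=119 R=209
Round 4 (k=49): L=209 R=127
Round 5 (k=48): L=127 R=6
Round 6 (k=44): L=6 R=112

Answer: 6 112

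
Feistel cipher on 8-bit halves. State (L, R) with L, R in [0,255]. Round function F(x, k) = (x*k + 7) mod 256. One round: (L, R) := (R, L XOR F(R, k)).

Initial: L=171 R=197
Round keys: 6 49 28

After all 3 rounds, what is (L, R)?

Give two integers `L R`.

Round 1 (k=6): L=197 R=14
Round 2 (k=49): L=14 R=112
Round 3 (k=28): L=112 R=73

Answer: 112 73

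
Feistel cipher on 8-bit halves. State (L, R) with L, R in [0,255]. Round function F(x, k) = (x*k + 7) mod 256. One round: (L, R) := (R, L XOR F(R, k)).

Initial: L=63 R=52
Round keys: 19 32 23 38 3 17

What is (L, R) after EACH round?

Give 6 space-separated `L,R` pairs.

Round 1 (k=19): L=52 R=220
Round 2 (k=32): L=220 R=179
Round 3 (k=23): L=179 R=192
Round 4 (k=38): L=192 R=52
Round 5 (k=3): L=52 R=99
Round 6 (k=17): L=99 R=174

Answer: 52,220 220,179 179,192 192,52 52,99 99,174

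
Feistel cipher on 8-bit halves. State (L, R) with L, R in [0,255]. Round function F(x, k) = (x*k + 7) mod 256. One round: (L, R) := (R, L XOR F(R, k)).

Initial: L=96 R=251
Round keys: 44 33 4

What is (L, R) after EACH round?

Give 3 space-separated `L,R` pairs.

Answer: 251,75 75,73 73,96

Derivation:
Round 1 (k=44): L=251 R=75
Round 2 (k=33): L=75 R=73
Round 3 (k=4): L=73 R=96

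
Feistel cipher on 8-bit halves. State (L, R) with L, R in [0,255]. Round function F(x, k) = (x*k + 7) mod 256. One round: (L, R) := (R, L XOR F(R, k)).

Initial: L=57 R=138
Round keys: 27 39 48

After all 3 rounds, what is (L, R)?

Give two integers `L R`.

Round 1 (k=27): L=138 R=172
Round 2 (k=39): L=172 R=177
Round 3 (k=48): L=177 R=155

Answer: 177 155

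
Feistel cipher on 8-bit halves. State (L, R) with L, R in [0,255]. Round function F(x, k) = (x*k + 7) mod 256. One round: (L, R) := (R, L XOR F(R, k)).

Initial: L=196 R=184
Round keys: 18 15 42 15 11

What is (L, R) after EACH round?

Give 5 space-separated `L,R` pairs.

Answer: 184,51 51,188 188,236 236,103 103,152

Derivation:
Round 1 (k=18): L=184 R=51
Round 2 (k=15): L=51 R=188
Round 3 (k=42): L=188 R=236
Round 4 (k=15): L=236 R=103
Round 5 (k=11): L=103 R=152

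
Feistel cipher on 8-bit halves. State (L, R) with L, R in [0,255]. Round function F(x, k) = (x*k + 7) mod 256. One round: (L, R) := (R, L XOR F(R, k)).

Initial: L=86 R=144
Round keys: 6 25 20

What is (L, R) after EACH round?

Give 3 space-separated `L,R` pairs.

Answer: 144,49 49,64 64,54

Derivation:
Round 1 (k=6): L=144 R=49
Round 2 (k=25): L=49 R=64
Round 3 (k=20): L=64 R=54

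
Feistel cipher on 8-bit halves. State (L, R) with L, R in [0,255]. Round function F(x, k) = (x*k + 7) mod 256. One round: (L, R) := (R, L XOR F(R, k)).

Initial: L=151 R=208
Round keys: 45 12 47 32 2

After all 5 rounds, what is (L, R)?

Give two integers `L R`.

Answer: 208 39

Derivation:
Round 1 (k=45): L=208 R=0
Round 2 (k=12): L=0 R=215
Round 3 (k=47): L=215 R=128
Round 4 (k=32): L=128 R=208
Round 5 (k=2): L=208 R=39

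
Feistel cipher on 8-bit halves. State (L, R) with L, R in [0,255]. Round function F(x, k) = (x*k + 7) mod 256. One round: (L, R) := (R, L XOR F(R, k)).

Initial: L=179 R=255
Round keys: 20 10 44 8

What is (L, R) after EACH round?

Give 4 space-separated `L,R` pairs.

Round 1 (k=20): L=255 R=64
Round 2 (k=10): L=64 R=120
Round 3 (k=44): L=120 R=231
Round 4 (k=8): L=231 R=71

Answer: 255,64 64,120 120,231 231,71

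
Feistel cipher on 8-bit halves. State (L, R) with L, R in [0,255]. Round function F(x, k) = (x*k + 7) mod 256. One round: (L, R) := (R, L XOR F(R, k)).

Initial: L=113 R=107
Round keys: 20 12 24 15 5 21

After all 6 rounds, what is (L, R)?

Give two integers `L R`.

Answer: 192 17

Derivation:
Round 1 (k=20): L=107 R=18
Round 2 (k=12): L=18 R=180
Round 3 (k=24): L=180 R=245
Round 4 (k=15): L=245 R=214
Round 5 (k=5): L=214 R=192
Round 6 (k=21): L=192 R=17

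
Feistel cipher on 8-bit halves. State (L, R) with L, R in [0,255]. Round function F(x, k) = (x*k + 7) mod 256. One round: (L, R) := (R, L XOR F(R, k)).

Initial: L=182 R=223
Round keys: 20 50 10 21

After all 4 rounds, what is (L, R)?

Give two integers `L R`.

Answer: 118 235

Derivation:
Round 1 (k=20): L=223 R=197
Round 2 (k=50): L=197 R=94
Round 3 (k=10): L=94 R=118
Round 4 (k=21): L=118 R=235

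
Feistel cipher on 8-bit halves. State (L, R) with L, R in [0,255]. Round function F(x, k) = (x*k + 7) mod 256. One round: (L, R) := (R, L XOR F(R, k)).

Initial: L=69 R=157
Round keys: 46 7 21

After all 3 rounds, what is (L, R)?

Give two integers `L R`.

Round 1 (k=46): L=157 R=120
Round 2 (k=7): L=120 R=210
Round 3 (k=21): L=210 R=57

Answer: 210 57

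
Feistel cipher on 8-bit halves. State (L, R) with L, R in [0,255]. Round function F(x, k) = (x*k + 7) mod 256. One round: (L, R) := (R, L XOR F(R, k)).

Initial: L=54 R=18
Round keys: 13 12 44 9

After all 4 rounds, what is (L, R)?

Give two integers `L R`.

Round 1 (k=13): L=18 R=199
Round 2 (k=12): L=199 R=73
Round 3 (k=44): L=73 R=84
Round 4 (k=9): L=84 R=178

Answer: 84 178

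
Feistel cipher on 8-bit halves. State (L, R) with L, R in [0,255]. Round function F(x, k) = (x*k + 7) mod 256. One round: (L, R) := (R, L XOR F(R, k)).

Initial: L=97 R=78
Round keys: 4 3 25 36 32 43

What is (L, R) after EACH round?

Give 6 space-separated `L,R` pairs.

Round 1 (k=4): L=78 R=94
Round 2 (k=3): L=94 R=111
Round 3 (k=25): L=111 R=128
Round 4 (k=36): L=128 R=104
Round 5 (k=32): L=104 R=135
Round 6 (k=43): L=135 R=220

Answer: 78,94 94,111 111,128 128,104 104,135 135,220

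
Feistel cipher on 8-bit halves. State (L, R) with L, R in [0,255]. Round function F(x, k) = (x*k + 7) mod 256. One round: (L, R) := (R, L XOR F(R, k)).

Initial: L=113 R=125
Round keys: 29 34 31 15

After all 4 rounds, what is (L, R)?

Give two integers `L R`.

Answer: 242 225

Derivation:
Round 1 (k=29): L=125 R=65
Round 2 (k=34): L=65 R=212
Round 3 (k=31): L=212 R=242
Round 4 (k=15): L=242 R=225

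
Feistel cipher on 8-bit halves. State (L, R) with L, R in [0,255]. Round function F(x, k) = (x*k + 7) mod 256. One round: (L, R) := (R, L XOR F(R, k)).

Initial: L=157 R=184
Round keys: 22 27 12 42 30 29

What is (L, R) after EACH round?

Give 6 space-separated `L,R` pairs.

Answer: 184,74 74,109 109,105 105,44 44,70 70,217

Derivation:
Round 1 (k=22): L=184 R=74
Round 2 (k=27): L=74 R=109
Round 3 (k=12): L=109 R=105
Round 4 (k=42): L=105 R=44
Round 5 (k=30): L=44 R=70
Round 6 (k=29): L=70 R=217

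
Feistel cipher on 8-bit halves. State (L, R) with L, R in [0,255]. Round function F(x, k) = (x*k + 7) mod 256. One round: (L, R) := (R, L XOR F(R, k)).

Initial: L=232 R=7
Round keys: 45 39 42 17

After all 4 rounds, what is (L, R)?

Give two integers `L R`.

Round 1 (k=45): L=7 R=170
Round 2 (k=39): L=170 R=234
Round 3 (k=42): L=234 R=193
Round 4 (k=17): L=193 R=50

Answer: 193 50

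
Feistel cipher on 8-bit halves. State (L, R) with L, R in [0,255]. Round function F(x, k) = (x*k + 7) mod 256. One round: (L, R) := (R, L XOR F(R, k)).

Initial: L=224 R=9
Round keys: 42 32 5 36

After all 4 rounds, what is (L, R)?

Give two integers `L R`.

Answer: 140 153

Derivation:
Round 1 (k=42): L=9 R=97
Round 2 (k=32): L=97 R=46
Round 3 (k=5): L=46 R=140
Round 4 (k=36): L=140 R=153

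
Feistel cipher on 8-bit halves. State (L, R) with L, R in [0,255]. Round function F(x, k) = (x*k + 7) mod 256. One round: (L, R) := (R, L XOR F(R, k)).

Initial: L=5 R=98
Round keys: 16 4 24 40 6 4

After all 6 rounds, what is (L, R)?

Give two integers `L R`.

Answer: 78 93

Derivation:
Round 1 (k=16): L=98 R=34
Round 2 (k=4): L=34 R=237
Round 3 (k=24): L=237 R=29
Round 4 (k=40): L=29 R=98
Round 5 (k=6): L=98 R=78
Round 6 (k=4): L=78 R=93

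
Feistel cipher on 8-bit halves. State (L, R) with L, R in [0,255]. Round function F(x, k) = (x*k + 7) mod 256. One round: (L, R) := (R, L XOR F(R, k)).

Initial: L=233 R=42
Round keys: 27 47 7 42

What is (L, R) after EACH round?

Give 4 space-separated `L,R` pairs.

Round 1 (k=27): L=42 R=156
Round 2 (k=47): L=156 R=129
Round 3 (k=7): L=129 R=18
Round 4 (k=42): L=18 R=122

Answer: 42,156 156,129 129,18 18,122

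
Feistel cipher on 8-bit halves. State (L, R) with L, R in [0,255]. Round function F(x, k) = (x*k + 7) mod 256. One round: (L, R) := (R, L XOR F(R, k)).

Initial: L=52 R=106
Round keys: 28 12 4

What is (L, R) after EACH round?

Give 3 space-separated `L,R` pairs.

Round 1 (k=28): L=106 R=171
Round 2 (k=12): L=171 R=97
Round 3 (k=4): L=97 R=32

Answer: 106,171 171,97 97,32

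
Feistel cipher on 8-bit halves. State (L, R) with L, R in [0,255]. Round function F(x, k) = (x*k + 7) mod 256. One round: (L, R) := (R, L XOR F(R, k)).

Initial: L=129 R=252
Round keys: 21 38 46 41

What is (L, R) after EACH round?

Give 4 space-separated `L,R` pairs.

Round 1 (k=21): L=252 R=50
Round 2 (k=38): L=50 R=143
Round 3 (k=46): L=143 R=139
Round 4 (k=41): L=139 R=197

Answer: 252,50 50,143 143,139 139,197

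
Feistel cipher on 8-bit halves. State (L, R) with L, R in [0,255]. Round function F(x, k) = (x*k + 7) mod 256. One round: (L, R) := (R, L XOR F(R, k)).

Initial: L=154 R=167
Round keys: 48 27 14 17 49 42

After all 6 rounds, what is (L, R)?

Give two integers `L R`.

Answer: 221 23

Derivation:
Round 1 (k=48): L=167 R=205
Round 2 (k=27): L=205 R=1
Round 3 (k=14): L=1 R=216
Round 4 (k=17): L=216 R=94
Round 5 (k=49): L=94 R=221
Round 6 (k=42): L=221 R=23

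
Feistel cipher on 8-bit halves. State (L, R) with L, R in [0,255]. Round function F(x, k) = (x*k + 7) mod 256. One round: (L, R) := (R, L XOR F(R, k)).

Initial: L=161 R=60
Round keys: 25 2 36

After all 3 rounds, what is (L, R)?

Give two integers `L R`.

Round 1 (k=25): L=60 R=66
Round 2 (k=2): L=66 R=183
Round 3 (k=36): L=183 R=129

Answer: 183 129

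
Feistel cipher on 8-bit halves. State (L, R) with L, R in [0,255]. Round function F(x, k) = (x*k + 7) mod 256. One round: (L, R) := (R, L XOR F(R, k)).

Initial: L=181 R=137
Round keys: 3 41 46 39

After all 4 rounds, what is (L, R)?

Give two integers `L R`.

Round 1 (k=3): L=137 R=23
Round 2 (k=41): L=23 R=63
Round 3 (k=46): L=63 R=78
Round 4 (k=39): L=78 R=214

Answer: 78 214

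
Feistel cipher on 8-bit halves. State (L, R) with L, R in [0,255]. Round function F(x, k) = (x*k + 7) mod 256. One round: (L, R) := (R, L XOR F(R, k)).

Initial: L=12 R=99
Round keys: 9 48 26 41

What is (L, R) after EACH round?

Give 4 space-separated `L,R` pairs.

Answer: 99,142 142,196 196,97 97,84

Derivation:
Round 1 (k=9): L=99 R=142
Round 2 (k=48): L=142 R=196
Round 3 (k=26): L=196 R=97
Round 4 (k=41): L=97 R=84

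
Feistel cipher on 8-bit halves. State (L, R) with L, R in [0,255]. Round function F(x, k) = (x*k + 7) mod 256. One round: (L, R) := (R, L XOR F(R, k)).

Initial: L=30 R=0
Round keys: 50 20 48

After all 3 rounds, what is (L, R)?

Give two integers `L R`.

Round 1 (k=50): L=0 R=25
Round 2 (k=20): L=25 R=251
Round 3 (k=48): L=251 R=14

Answer: 251 14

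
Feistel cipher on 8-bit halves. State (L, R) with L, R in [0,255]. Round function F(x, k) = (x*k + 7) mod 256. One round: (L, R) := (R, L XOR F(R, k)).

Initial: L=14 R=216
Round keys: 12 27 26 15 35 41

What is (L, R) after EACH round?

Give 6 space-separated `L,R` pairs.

Round 1 (k=12): L=216 R=41
Round 2 (k=27): L=41 R=130
Round 3 (k=26): L=130 R=18
Round 4 (k=15): L=18 R=151
Round 5 (k=35): L=151 R=190
Round 6 (k=41): L=190 R=226

Answer: 216,41 41,130 130,18 18,151 151,190 190,226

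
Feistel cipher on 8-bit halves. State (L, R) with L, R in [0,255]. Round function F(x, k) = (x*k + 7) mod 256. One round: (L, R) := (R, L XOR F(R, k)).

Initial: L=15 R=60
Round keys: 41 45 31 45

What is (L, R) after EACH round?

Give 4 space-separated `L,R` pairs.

Round 1 (k=41): L=60 R=172
Round 2 (k=45): L=172 R=127
Round 3 (k=31): L=127 R=196
Round 4 (k=45): L=196 R=4

Answer: 60,172 172,127 127,196 196,4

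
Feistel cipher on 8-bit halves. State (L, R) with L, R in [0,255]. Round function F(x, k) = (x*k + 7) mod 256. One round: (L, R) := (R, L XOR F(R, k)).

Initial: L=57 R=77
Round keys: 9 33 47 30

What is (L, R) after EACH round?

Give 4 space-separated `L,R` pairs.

Round 1 (k=9): L=77 R=133
Round 2 (k=33): L=133 R=97
Round 3 (k=47): L=97 R=83
Round 4 (k=30): L=83 R=160

Answer: 77,133 133,97 97,83 83,160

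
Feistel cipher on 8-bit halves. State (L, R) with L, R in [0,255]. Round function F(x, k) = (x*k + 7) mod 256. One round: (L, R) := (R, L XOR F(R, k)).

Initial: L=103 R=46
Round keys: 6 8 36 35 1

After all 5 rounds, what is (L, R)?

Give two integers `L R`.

Round 1 (k=6): L=46 R=124
Round 2 (k=8): L=124 R=201
Round 3 (k=36): L=201 R=55
Round 4 (k=35): L=55 R=69
Round 5 (k=1): L=69 R=123

Answer: 69 123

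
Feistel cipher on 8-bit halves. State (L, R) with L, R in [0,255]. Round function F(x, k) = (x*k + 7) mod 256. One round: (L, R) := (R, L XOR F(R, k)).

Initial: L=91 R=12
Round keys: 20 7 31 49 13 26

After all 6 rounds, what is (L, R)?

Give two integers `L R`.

Round 1 (k=20): L=12 R=172
Round 2 (k=7): L=172 R=183
Round 3 (k=31): L=183 R=156
Round 4 (k=49): L=156 R=84
Round 5 (k=13): L=84 R=215
Round 6 (k=26): L=215 R=137

Answer: 215 137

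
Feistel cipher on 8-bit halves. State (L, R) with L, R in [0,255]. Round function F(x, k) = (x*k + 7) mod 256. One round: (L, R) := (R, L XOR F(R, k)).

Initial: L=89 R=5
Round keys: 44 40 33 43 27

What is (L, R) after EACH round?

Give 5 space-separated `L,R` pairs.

Round 1 (k=44): L=5 R=186
Round 2 (k=40): L=186 R=18
Round 3 (k=33): L=18 R=227
Round 4 (k=43): L=227 R=58
Round 5 (k=27): L=58 R=198

Answer: 5,186 186,18 18,227 227,58 58,198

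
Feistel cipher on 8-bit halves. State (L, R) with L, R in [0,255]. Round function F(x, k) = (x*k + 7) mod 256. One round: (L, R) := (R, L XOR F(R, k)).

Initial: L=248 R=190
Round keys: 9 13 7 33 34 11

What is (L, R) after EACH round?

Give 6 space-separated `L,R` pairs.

Round 1 (k=9): L=190 R=77
Round 2 (k=13): L=77 R=78
Round 3 (k=7): L=78 R=100
Round 4 (k=33): L=100 R=165
Round 5 (k=34): L=165 R=149
Round 6 (k=11): L=149 R=203

Answer: 190,77 77,78 78,100 100,165 165,149 149,203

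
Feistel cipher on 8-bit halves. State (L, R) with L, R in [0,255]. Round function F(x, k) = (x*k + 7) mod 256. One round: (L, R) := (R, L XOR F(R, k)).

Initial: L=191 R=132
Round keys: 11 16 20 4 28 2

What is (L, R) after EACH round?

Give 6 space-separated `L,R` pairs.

Round 1 (k=11): L=132 R=12
Round 2 (k=16): L=12 R=67
Round 3 (k=20): L=67 R=79
Round 4 (k=4): L=79 R=0
Round 5 (k=28): L=0 R=72
Round 6 (k=2): L=72 R=151

Answer: 132,12 12,67 67,79 79,0 0,72 72,151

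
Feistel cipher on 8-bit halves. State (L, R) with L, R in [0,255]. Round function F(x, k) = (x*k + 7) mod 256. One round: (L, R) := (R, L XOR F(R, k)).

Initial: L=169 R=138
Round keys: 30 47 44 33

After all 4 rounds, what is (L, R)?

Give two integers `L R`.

Answer: 161 15

Derivation:
Round 1 (k=30): L=138 R=154
Round 2 (k=47): L=154 R=199
Round 3 (k=44): L=199 R=161
Round 4 (k=33): L=161 R=15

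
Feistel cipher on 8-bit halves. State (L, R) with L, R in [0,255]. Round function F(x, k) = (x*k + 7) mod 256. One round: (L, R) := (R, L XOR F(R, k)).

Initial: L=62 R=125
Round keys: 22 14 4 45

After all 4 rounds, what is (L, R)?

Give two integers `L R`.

Answer: 12 159

Derivation:
Round 1 (k=22): L=125 R=251
Round 2 (k=14): L=251 R=188
Round 3 (k=4): L=188 R=12
Round 4 (k=45): L=12 R=159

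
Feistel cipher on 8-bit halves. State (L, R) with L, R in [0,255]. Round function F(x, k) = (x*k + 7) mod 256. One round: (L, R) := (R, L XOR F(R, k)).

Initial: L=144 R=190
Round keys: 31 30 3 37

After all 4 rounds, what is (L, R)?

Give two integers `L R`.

Answer: 113 23

Derivation:
Round 1 (k=31): L=190 R=153
Round 2 (k=30): L=153 R=75
Round 3 (k=3): L=75 R=113
Round 4 (k=37): L=113 R=23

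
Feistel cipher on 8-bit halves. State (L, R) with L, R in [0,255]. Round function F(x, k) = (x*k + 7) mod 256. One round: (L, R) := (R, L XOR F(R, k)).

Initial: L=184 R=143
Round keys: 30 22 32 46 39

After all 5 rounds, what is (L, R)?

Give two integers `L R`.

Answer: 137 208

Derivation:
Round 1 (k=30): L=143 R=113
Round 2 (k=22): L=113 R=50
Round 3 (k=32): L=50 R=54
Round 4 (k=46): L=54 R=137
Round 5 (k=39): L=137 R=208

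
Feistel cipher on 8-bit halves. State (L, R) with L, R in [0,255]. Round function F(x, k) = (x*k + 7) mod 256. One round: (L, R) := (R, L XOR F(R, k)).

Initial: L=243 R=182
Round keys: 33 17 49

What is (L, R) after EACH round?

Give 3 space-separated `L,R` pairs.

Round 1 (k=33): L=182 R=142
Round 2 (k=17): L=142 R=195
Round 3 (k=49): L=195 R=212

Answer: 182,142 142,195 195,212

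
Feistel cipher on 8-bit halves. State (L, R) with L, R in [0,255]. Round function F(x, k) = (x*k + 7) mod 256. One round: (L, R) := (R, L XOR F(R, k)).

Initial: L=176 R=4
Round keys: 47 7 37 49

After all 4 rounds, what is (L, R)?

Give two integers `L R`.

Answer: 188 43

Derivation:
Round 1 (k=47): L=4 R=115
Round 2 (k=7): L=115 R=40
Round 3 (k=37): L=40 R=188
Round 4 (k=49): L=188 R=43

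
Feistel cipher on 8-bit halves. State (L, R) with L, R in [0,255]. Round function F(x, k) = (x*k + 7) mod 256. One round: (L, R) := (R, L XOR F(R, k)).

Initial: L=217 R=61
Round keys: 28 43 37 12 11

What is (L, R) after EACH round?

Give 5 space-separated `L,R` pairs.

Round 1 (k=28): L=61 R=106
Round 2 (k=43): L=106 R=232
Round 3 (k=37): L=232 R=229
Round 4 (k=12): L=229 R=43
Round 5 (k=11): L=43 R=5

Answer: 61,106 106,232 232,229 229,43 43,5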